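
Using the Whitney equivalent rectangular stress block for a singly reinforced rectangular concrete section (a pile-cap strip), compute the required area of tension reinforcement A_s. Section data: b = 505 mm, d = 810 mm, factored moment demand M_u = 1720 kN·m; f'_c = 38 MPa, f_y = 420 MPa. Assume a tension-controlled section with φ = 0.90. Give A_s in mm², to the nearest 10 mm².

M_n = M_u/φ = 1720/0.90 = 1911.11 kN·m.
With M_n = 0.85 f'_c a b (d − a/2), solve the quadratic for a:
a = d − √(d² − 2M_n/(0.85 f'_c b)) = 810 − √(810² − 2 × 1911.11×10⁶/(0.85 × 38 × 505)) = 160.56 mm.
A_s = 0.85 f'_c a b / f_y = 0.85 × 38 × 160.56 × 505 / 420 = 6235.7 mm².

A_s ≈ 6240 mm²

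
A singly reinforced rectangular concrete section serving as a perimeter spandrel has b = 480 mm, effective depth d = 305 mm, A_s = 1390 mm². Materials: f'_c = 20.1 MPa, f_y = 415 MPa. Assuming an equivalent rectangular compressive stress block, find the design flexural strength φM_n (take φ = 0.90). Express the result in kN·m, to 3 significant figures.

T = A_s f_y = 1390 × 415 = 576850 N = 576.85 kN.
From C = T: a = T/(0.85 f'_c b) = 576850/(0.85 × 20.1 × 480) = 70.34 mm.
M_n = T(d − a/2) = 576.85 kN × (305 − 35.17) mm = 155.65 kN·m.
φM_n = 0.90 × 155.65 = 140.09 kN·m.

φM_n ≈ 140 kN·m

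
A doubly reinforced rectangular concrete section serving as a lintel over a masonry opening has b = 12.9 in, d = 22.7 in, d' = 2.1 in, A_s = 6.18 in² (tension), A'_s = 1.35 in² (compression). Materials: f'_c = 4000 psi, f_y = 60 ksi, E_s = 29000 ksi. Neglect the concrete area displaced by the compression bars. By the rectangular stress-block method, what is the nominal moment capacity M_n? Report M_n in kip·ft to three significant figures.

M_n ≈ 607 kip·ft

Assume both steels yield.
a = (A_s − A'_s) f_y/(0.85 f'_c b) = (6.18 − 1.35) × 60/(0.85 × 4 × 12.9) = 6.607 in.
c = a/β₁ = 6.607/0.85 = 7.773 in; ε'_s = 0.003(c − d')/c = 0.0022 ≥ ε_y = 0.0021, so the compression steel yields.
M_n = (A_s − A'_s) f_y (d − a/2) + A'_s f_y (d − d') = 289.8 × (22.7 − 3.3035) + 81 × (22.7 − 2.1) = 5621.1 + 1668.6 = 7289.7 kip·in = 7289.7/12 = 607.48 kip·ft.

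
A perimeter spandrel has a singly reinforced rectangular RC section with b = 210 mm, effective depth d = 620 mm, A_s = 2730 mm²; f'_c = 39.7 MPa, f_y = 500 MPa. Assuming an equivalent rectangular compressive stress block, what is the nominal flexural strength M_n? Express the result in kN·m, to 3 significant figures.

T = A_s f_y = 2730 × 500 = 1365000 N = 1365 kN.
From C = T: a = T/(0.85 f'_c b) = 1365000/(0.85 × 39.7 × 210) = 192.62 mm.
M_n = T(d − a/2) = 1365 kN × (620 − 96.31) mm = 714.84 kN·m.

M_n ≈ 715 kN·m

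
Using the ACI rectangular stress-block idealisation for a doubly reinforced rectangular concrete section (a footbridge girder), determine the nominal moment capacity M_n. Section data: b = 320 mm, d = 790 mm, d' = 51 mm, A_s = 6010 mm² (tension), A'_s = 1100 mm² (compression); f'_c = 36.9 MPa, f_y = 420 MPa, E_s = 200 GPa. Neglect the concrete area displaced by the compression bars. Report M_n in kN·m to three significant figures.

Assume both tension and compression steel yield.
Net tension couple steel: A_s − A'_s = 4910 mm².
a = (A_s − A'_s) f_y / (0.85 f'_c b) = 2062200/(0.85 × 36.9 × 320) = 205.46 mm.
c = a/β₁ = 205.46/0.786 = 261.40 mm; ε'_s = 0.003(c − d')/c = 0.0024 ≥ f_y/E_s = 0.0021, so compression steel does yield.
M_n = (A_s − A'_s) f_y (d − a/2) + A'_s f_y (d − d') = [2062200 × (790 − 102.73) + 462000 × (790 − 51)] × 10⁻⁶ = 1417.29 + 341.42 = 1758.71 kN·m.

M_n ≈ 1760 kN·m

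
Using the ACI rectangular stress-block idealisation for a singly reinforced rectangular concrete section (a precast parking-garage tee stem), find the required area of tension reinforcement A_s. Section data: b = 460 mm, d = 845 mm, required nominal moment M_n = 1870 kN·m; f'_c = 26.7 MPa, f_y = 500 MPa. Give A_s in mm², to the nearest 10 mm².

With M_n = 0.85 f'_c a b (d − a/2), solve the quadratic for a:
a = d − √(d² − 2M_n/(0.85 f'_c b)) = 845 − √(845² − 2 × 1870×10⁶/(0.85 × 26.7 × 460)) = 248.53 mm.
A_s = 0.85 f'_c a b / f_y = 0.85 × 26.7 × 248.53 × 460 / 500 = 5189.2 mm².

A_s ≈ 5190 mm²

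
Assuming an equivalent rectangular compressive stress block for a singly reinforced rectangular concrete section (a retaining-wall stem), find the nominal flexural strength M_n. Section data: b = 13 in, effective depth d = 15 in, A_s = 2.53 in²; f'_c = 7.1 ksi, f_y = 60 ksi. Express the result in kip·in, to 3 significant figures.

M_n ≈ 2130 kip·in

T = A_s f_y = 2.53 × 60 = 151.8 kips.
a = T/(0.85 f'_c b) = 151.8/(0.85 × 7.1 × 13) = 1.935 in.
M_n = T(d − a/2) = 151.8 × (15 − 0.9675) = 2130.1 kip·in.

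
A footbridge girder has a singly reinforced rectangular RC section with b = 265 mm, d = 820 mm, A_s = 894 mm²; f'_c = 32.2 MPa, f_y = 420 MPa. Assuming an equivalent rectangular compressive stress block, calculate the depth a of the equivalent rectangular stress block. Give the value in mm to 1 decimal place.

T = A_s f_y = 894 × 420 = 375480 N = 375.48 kN.
Setting C = 0.85 f'_c a b equal to T: a = 375480/(0.85 × 32.2 × 265) = 51.8 mm.

a ≈ 51.8 mm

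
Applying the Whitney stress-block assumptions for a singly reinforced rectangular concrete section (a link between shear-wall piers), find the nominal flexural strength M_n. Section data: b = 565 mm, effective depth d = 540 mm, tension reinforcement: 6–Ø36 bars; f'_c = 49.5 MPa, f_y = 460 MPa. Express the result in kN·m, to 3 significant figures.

M_n ≈ 1350 kN·m

A_s = 6 × 1018 = 6108 mm².
T = A_s f_y = 6108 × 460 = 2809680 N = 2809.68 kN.
From C = T: a = T/(0.85 f'_c b) = 2809680/(0.85 × 49.5 × 565) = 118.19 mm.
M_n = T(d − a/2) = 2809.68 kN × (540 − 59.095) mm = 1351.19 kN·m.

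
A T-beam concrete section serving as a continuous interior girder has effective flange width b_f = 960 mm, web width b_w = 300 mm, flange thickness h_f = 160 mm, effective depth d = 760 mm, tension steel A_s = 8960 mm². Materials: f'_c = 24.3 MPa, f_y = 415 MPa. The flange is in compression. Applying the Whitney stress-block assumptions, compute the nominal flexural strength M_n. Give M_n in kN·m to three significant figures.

M_n ≈ 2460 kN·m

Tension: T = A_s f_y = 8960 × 415 = 3718400 N.
Try a within the flange: a = T/(0.85 f'_c b_f) = 3718400/(0.85 × 24.3 × 960) = 187.53 mm.
a = 187.53 > h_f = 160 mm: the block extends into the web. Split into flange-overhang and web parts.
C_f = 0.85 f'_c (b_f − b_w) h_f = 0.85 × 24.3 × (960 − 300) × 160 = 2181168 N.
Remaining web compression depth: a_w = (T − C_f)/(0.85 f'_c b_w) = (3718400 − 2181168)/(0.85 × 24.3 × 300) = 248.08 mm.
M_n = C_f(d − h_f/2) + (T − C_f)(d − a_w/2) = 2181168 × (760 − 80) + 1537232 × (760 − 124.04) = 1483.19 + 977.62 = 2460.81 × 10⁶ N·mm.
M_n = 2460.81 kN·m.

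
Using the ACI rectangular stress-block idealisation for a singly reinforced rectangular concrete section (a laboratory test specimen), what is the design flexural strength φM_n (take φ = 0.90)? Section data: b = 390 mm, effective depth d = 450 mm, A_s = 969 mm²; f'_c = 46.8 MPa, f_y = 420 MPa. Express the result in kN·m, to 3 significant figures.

φM_n ≈ 160 kN·m

T = A_s f_y = 969 × 420 = 406980 N = 406.98 kN.
From C = T: a = T/(0.85 f'_c b) = 406980/(0.85 × 46.8 × 390) = 26.23 mm.
M_n = T(d − a/2) = 406.98 kN × (450 − 13.115) mm = 177.80 kN·m.
φM_n = 0.90 × 177.80 = 160.02 kN·m.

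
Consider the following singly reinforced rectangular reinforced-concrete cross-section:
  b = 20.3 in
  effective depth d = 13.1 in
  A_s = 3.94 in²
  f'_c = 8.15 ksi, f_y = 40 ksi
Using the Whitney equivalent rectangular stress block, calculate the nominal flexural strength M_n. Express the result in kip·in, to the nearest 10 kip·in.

M_n ≈ 1980 kip·in

T = A_s f_y = 3.94 × 40 = 157.6 kips.
a = T/(0.85 f'_c b) = 157.6/(0.85 × 8.15 × 20.3) = 1.121 in.
M_n = T(d − a/2) = 157.6 × (13.1 − 0.5605) = 1976.2 kip·in.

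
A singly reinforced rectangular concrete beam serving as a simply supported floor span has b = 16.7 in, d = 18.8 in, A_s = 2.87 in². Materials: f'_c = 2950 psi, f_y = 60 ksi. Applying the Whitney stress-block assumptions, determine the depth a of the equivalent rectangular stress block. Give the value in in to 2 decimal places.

a ≈ 4.11 in

T = A_s f_y = 2.87 × 60 = 172.2 kips.
a = T/(0.85 f'_c b) = 172.2/(0.85 × 2.95 × 16.7) = 4.11 in.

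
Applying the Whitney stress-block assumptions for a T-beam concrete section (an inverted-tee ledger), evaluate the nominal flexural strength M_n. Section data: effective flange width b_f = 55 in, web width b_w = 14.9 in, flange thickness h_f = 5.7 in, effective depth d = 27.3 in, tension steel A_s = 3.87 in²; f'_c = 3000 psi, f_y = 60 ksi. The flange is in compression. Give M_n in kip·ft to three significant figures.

Tension: T = A_s f_y = 3.87 × 60 = 232.2 kips.
Try a within the flange: a = T/(0.85 f'_c b_f) = 232.2/(0.85 × 3 × 55) = 1.656 in.
Since a = 1.656 ≤ h_f = 5.7 in, the stress block lies entirely in the flange; analyse as a rectangular beam of width b_f.
M_n = T(d − a/2) = 232.2 × (27.3 − 0.828) = 6146.8 kip·in.
M_n = 6146.8/12 = 512.23 kip·ft.

M_n ≈ 512 kip·ft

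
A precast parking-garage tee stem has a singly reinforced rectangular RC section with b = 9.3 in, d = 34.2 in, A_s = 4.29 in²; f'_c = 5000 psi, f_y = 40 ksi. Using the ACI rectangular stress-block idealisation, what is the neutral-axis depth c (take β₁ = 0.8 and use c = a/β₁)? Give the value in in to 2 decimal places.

T = A_s f_y = 4.29 × 40 = 171.6 kips.
a = T/(0.85 f'_c b) = 171.6/(0.85 × 5 × 9.3) = 4.3416 in.
With β₁ = 0.8, c = a/β₁ = 4.3416/0.8 = 5.43 in.

c ≈ 5.43 in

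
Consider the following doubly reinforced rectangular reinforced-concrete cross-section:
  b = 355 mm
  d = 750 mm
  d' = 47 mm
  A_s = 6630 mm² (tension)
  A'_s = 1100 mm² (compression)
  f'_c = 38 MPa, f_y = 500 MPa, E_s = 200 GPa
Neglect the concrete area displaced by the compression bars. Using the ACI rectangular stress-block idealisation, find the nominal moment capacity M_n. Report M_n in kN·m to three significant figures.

Assume both tension and compression steel yield.
Net tension couple steel: A_s − A'_s = 5530 mm².
a = (A_s − A'_s) f_y / (0.85 f'_c b) = 2765000/(0.85 × 38 × 355) = 241.14 mm.
c = a/β₁ = 241.14/0.779 = 309.55 mm; ε'_s = 0.003(c − d')/c = 0.0025 ≥ f_y/E_s = 0.0025, so compression steel does yield.
M_n = (A_s − A'_s) f_y (d − a/2) + A'_s f_y (d − d') = [2765000 × (750 − 120.57) + 550000 × (750 − 47)] × 10⁻⁶ = 1740.37 + 386.65 = 2127.02 kN·m.

M_n ≈ 2130 kN·m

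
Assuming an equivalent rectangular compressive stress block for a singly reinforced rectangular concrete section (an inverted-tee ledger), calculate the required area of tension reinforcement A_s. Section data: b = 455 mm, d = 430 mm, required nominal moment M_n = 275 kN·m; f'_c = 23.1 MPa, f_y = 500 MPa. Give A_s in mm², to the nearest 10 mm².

With M_n = 0.85 f'_c a b (d − a/2), solve the quadratic for a:
a = d − √(d² − 2M_n/(0.85 f'_c b)) = 430 − √(430² − 2 × 275×10⁶/(0.85 × 23.1 × 455)) = 78.81 mm.
A_s = 0.85 f'_c a b / f_y = 0.85 × 23.1 × 78.81 × 455 / 500 = 1408.2 mm².

A_s ≈ 1410 mm²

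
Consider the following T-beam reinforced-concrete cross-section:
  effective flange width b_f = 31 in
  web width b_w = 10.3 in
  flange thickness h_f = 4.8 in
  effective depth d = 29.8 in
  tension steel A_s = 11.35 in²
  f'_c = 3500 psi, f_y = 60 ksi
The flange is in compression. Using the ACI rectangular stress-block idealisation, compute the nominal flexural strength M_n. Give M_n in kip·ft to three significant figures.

Tension: T = A_s f_y = 11.35 × 60 = 681 kips.
Try a within the flange: a = T/(0.85 f'_c b_f) = 681/(0.85 × 3.5 × 31) = 7.384 in.
a = 7.384 > h_f = 4.8 in: the block extends into the web. Split into flange-overhang and web parts.
C_f = 0.85 f'_c (b_f − b_w) h_f = 0.85 × 3.5 × (31 − 10.3) × 4.8 = 295.6 kips.
Remaining web compression depth: a_w = (T − C_f)/(0.85 f'_c b_w) = (681 − 295.6)/(0.85 × 3.5 × 10.3) = 12.577 in.
M_n = C_f(d − h_f/2) + (T − C_f)(d − a_w/2) = 295.6 × (29.8 − 2.4) + 385.4 × (29.8 − 6.2885) = 8099.4 + 9061.3 = 17160.7 kip·in.
M_n = 17160.7/12 = 1430.06 kip·ft.

M_n ≈ 1430 kip·ft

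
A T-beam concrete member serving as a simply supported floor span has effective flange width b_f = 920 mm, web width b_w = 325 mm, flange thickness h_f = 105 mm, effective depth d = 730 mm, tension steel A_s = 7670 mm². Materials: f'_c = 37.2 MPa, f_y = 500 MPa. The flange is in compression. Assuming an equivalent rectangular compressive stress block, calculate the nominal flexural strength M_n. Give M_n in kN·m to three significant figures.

M_n ≈ 2530 kN·m

Tension: T = A_s f_y = 7670 × 500 = 3835000 N.
Try a within the flange: a = T/(0.85 f'_c b_f) = 3835000/(0.85 × 37.2 × 920) = 131.83 mm.
a = 131.83 > h_f = 105 mm: the block extends into the web. Split into flange-overhang and web parts.
C_f = 0.85 f'_c (b_f − b_w) h_f = 0.85 × 37.2 × (920 − 325) × 105 = 1975460 N.
Remaining web compression depth: a_w = (T − C_f)/(0.85 f'_c b_w) = (3835000 − 1975460)/(0.85 × 37.2 × 325) = 180.95 mm.
M_n = C_f(d − h_f/2) + (T − C_f)(d − a_w/2) = 1975460 × (730 − 52.5) + 1859540 × (730 − 90.475) = 1338.37 + 1189.22 = 2527.59 × 10⁶ N·mm.
M_n = 2527.59 kN·m.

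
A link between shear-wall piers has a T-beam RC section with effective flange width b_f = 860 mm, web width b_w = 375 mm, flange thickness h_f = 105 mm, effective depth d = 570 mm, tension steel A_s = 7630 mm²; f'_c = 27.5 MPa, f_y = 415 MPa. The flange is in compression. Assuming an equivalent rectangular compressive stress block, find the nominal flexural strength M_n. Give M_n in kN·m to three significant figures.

M_n ≈ 1520 kN·m

Tension: T = A_s f_y = 7630 × 415 = 3166450 N.
Try a within the flange: a = T/(0.85 f'_c b_f) = 3166450/(0.85 × 27.5 × 860) = 157.52 mm.
a = 157.52 > h_f = 105 mm: the block extends into the web. Split into flange-overhang and web parts.
C_f = 0.85 f'_c (b_f − b_w) h_f = 0.85 × 27.5 × (860 − 375) × 105 = 1190372 N.
Remaining web compression depth: a_w = (T − C_f)/(0.85 f'_c b_w) = (3166450 − 1190372)/(0.85 × 27.5 × 375) = 225.43 mm.
M_n = C_f(d − h_f/2) + (T − C_f)(d − a_w/2) = 1190372 × (570 − 52.5) + 1976078 × (570 − 112.715) = 616.02 + 903.63 = 1519.65 × 10⁶ N·mm.
M_n = 1519.65 kN·m.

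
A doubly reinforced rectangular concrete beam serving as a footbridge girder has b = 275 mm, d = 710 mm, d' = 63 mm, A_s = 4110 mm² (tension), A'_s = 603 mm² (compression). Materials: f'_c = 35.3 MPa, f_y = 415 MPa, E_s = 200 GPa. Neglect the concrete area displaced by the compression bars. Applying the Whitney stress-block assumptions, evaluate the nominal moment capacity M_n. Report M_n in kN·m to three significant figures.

Assume both tension and compression steel yield.
Net tension couple steel: A_s − A'_s = 3507 mm².
a = (A_s − A'_s) f_y / (0.85 f'_c b) = 1455405/(0.85 × 35.3 × 275) = 176.38 mm.
c = a/β₁ = 176.38/0.798 = 221.03 mm; ε'_s = 0.003(c − d')/c = 0.0021 ≥ f_y/E_s = 0.0021, so compression steel does yield.
M_n = (A_s − A'_s) f_y (d − a/2) + A'_s f_y (d − d') = [1455405 × (710 − 88.19) + 250245 × (710 − 63)] × 10⁻⁶ = 904.99 + 161.91 = 1066.90 kN·m.

M_n ≈ 1070 kN·m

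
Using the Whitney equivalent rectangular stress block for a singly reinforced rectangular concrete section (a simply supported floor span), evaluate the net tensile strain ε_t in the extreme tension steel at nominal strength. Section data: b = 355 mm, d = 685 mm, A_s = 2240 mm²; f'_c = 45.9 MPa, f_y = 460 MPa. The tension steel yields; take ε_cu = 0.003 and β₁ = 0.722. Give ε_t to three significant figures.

ε_t ≈ 0.0169

a = A_s f_y/(0.85 f'_c b) = 74.40 mm.
β₁ = 0.722, so c = a/β₁ = 74.40/0.722 = 103.05 mm.
From the linear strain diagram with ε_cu = 0.003: ε_t = 0.003 (d − c)/c = 0.003 × (685 − 103.05)/103.05 = 0.0169.
Since ε_t ≥ 0.005, the section is tension-controlled.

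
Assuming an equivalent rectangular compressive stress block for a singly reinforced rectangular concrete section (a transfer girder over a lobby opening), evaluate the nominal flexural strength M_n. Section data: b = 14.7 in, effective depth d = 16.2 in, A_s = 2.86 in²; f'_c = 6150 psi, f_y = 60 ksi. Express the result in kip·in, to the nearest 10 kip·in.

M_n ≈ 2590 kip·in

T = A_s f_y = 2.86 × 60 = 171.6 kips.
a = T/(0.85 f'_c b) = 171.6/(0.85 × 6.15 × 14.7) = 2.233 in.
M_n = T(d − a/2) = 171.6 × (16.2 − 1.1165) = 2588.3 kip·in.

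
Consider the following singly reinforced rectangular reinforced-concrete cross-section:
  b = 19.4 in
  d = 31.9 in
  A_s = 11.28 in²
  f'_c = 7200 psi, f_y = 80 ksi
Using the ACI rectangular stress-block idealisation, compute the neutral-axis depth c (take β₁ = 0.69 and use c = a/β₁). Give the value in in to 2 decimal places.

T = A_s f_y = 11.28 × 80 = 902.4 kips.
a = T/(0.85 f'_c b) = 902.4/(0.85 × 7.2 × 19.4) = 7.6006 in.
With β₁ = 0.69, c = a/β₁ = 7.6006/0.69 = 11.02 in.

c ≈ 11.02 in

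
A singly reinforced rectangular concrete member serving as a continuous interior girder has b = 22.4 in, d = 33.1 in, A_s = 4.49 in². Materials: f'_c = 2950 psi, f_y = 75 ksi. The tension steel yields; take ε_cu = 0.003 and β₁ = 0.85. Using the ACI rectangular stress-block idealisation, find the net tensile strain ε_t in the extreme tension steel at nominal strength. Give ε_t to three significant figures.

ε_t ≈ 0.0111

a = A_s f_y/(0.85 f'_c b) = 5.995 in.
β₁ = 0.85, so c = a/β₁ = 5.995/0.85 = 7.053 in.
From the linear strain diagram with ε_cu = 0.003: ε_t = 0.003 (d − c)/c = 0.003 × (33.1 − 7.053)/7.053 = 0.0111.
Since ε_t ≥ 0.005, the section is tension-controlled.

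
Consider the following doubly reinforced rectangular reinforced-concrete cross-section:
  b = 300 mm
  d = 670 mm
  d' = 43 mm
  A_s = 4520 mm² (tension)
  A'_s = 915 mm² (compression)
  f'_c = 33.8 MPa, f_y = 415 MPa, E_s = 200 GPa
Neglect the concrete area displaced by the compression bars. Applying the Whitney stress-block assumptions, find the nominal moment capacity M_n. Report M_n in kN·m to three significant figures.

M_n ≈ 1110 kN·m

Assume both tension and compression steel yield.
Net tension couple steel: A_s − A'_s = 3605 mm².
a = (A_s − A'_s) f_y / (0.85 f'_c b) = 1496075/(0.85 × 33.8 × 300) = 173.58 mm.
c = a/β₁ = 173.58/0.809 = 214.56 mm; ε'_s = 0.003(c − d')/c = 0.0024 ≥ f_y/E_s = 0.0021, so compression steel does yield.
M_n = (A_s − A'_s) f_y (d − a/2) + A'_s f_y (d − d') = [1496075 × (670 − 86.79) + 379725 × (670 − 43)] × 10⁻⁶ = 872.53 + 238.09 = 1110.62 kN·m.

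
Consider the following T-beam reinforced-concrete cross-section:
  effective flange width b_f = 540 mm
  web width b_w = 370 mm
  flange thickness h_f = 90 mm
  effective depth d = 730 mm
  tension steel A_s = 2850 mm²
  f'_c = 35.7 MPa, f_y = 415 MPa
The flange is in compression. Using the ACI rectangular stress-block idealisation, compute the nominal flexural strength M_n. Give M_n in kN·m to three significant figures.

M_n ≈ 821 kN·m

Tension: T = A_s f_y = 2850 × 415 = 1182750 N.
Try a within the flange: a = T/(0.85 f'_c b_f) = 1182750/(0.85 × 35.7 × 540) = 72.18 mm.
Since a = 72.18 ≤ h_f = 90 mm, the stress block lies entirely in the flange; analyse as a rectangular beam of width b_f.
M_n = T(d − a/2) = 1182750 × (730 − 36.09) = 820.72 × 10⁶ N·mm.
M_n = 820.72 kN·m.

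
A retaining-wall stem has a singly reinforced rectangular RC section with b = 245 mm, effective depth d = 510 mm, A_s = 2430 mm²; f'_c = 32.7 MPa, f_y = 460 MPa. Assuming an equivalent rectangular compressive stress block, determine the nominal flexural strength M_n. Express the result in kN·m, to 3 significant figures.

M_n ≈ 478 kN·m

T = A_s f_y = 2430 × 460 = 1117800 N = 1117.8 kN.
From C = T: a = T/(0.85 f'_c b) = 1117800/(0.85 × 32.7 × 245) = 164.15 mm.
M_n = T(d − a/2) = 1117.8 kN × (510 − 82.075) mm = 478.33 kN·m.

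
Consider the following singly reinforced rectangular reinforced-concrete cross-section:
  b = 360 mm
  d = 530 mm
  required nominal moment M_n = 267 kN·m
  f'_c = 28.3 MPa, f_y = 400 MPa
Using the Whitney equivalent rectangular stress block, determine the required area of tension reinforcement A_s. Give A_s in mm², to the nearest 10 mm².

With M_n = 0.85 f'_c a b (d − a/2), solve the quadratic for a:
a = d − √(d² − 2M_n/(0.85 f'_c b)) = 530 − √(530² − 2 × 267×10⁶/(0.85 × 28.3 × 360)) = 61.77 mm.
A_s = 0.85 f'_c a b / f_y = 0.85 × 28.3 × 61.77 × 360 / 400 = 1337.3 mm².

A_s ≈ 1340 mm²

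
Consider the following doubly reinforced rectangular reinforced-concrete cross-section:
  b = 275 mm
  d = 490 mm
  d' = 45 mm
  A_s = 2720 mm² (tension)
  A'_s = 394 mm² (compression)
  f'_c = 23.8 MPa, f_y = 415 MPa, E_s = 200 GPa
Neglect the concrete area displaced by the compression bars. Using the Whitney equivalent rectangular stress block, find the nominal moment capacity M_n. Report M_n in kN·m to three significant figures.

M_n ≈ 462 kN·m

Assume both tension and compression steel yield.
Net tension couple steel: A_s − A'_s = 2326 mm².
a = (A_s − A'_s) f_y / (0.85 f'_c b) = 965290/(0.85 × 23.8 × 275) = 173.51 mm.
c = a/β₁ = 173.51/0.85 = 204.13 mm; ε'_s = 0.003(c − d')/c = 0.0023 ≥ f_y/E_s = 0.0021, so compression steel does yield.
M_n = (A_s − A'_s) f_y (d − a/2) + A'_s f_y (d − d') = [965290 × (490 − 86.755) + 163510 × (490 − 45)] × 10⁻⁶ = 389.25 + 72.76 = 462.01 kN·m.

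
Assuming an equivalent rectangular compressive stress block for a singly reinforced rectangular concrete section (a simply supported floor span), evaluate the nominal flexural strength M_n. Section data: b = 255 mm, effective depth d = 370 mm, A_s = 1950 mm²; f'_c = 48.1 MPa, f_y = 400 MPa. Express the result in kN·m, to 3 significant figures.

M_n ≈ 259 kN·m

T = A_s f_y = 1950 × 400 = 780000 N = 780 kN.
From C = T: a = T/(0.85 f'_c b) = 780000/(0.85 × 48.1 × 255) = 74.82 mm.
M_n = T(d − a/2) = 780 kN × (370 − 37.41) mm = 259.42 kN·m.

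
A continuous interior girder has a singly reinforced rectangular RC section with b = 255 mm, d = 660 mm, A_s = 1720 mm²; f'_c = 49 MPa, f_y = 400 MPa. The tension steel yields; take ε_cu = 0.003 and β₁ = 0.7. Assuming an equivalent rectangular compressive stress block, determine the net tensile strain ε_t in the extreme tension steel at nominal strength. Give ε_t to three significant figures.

a = A_s f_y/(0.85 f'_c b) = 64.78 mm.
β₁ = 0.7, so c = a/β₁ = 64.78/0.7 = 92.54 mm.
From the linear strain diagram with ε_cu = 0.003: ε_t = 0.003 (d − c)/c = 0.003 × (660 − 92.54)/92.54 = 0.0184.
Since ε_t ≥ 0.005, the section is tension-controlled.

ε_t ≈ 0.0184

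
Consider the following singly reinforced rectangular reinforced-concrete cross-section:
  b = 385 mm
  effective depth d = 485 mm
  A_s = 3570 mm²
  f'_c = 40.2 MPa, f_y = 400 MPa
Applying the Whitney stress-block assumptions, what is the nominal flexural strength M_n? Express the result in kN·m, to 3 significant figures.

M_n ≈ 615 kN·m

T = A_s f_y = 3570 × 400 = 1428000 N = 1428 kN.
From C = T: a = T/(0.85 f'_c b) = 1428000/(0.85 × 40.2 × 385) = 108.55 mm.
M_n = T(d − a/2) = 1428 kN × (485 − 54.275) mm = 615.08 kN·m.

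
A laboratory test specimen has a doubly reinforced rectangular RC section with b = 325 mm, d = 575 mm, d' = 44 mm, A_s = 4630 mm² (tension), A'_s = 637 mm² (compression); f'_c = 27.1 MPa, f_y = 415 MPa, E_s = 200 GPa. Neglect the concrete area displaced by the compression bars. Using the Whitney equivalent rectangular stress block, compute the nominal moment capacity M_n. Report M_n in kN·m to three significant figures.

M_n ≈ 910 kN·m

Assume both tension and compression steel yield.
Net tension couple steel: A_s − A'_s = 3993 mm².
a = (A_s − A'_s) f_y / (0.85 f'_c b) = 1657095/(0.85 × 27.1 × 325) = 221.35 mm.
c = a/β₁ = 221.35/0.85 = 260.41 mm; ε'_s = 0.003(c − d')/c = 0.0025 ≥ f_y/E_s = 0.0021, so compression steel does yield.
M_n = (A_s − A'_s) f_y (d − a/2) + A'_s f_y (d − d') = [1657095 × (575 − 110.675) + 264355 × (575 − 44)] × 10⁻⁶ = 769.43 + 140.37 = 909.80 kN·m.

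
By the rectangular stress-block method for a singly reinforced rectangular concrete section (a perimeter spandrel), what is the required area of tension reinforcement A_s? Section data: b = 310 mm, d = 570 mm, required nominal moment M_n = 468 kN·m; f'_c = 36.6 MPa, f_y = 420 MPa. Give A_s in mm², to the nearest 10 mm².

A_s ≈ 2130 mm²

With M_n = 0.85 f'_c a b (d − a/2), solve the quadratic for a:
a = d − √(d² − 2M_n/(0.85 f'_c b)) = 570 − √(570² − 2 × 468×10⁶/(0.85 × 36.6 × 310)) = 92.67 mm.
A_s = 0.85 f'_c a b / f_y = 0.85 × 36.6 × 92.67 × 310 / 420 = 2127.9 mm².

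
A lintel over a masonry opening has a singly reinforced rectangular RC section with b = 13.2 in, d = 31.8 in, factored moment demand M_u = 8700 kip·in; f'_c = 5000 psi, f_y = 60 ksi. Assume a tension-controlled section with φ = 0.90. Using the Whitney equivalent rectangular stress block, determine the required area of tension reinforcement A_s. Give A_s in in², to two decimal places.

A_s ≈ 5.59 in²

M_n = M_u/φ = 8700/0.90 = 9666.67 kip·in.
From M_n = 0.85 f'_c a b (d − a/2):
a = d − √(d² − 2M_n/(0.85 f'_c b)) = 31.8 − √(31.8² − 2 × 9666.67/(0.85 × 5 × 13.2)) = 5.981 in.
A_s = 0.85 f'_c a b / f_y = 0.85 × 5 × 5.981 × 13.2 / 60 = 5.592 in².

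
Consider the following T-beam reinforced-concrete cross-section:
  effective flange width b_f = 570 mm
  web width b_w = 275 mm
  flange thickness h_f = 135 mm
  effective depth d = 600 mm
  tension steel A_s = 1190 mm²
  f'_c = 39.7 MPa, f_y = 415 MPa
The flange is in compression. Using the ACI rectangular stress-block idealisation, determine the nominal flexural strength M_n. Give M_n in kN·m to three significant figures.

M_n ≈ 290 kN·m

Tension: T = A_s f_y = 1190 × 415 = 493850 N.
Try a within the flange: a = T/(0.85 f'_c b_f) = 493850/(0.85 × 39.7 × 570) = 25.68 mm.
Since a = 25.68 ≤ h_f = 135 mm, the stress block lies entirely in the flange; analyse as a rectangular beam of width b_f.
M_n = T(d − a/2) = 493850 × (600 − 12.84) = 289.97 × 10⁶ N·mm.
M_n = 289.97 kN·m.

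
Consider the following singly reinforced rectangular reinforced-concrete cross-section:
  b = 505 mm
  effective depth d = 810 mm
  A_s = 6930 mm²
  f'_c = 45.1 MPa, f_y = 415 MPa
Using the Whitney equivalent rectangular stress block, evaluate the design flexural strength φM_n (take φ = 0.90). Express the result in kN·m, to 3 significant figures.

φM_n ≈ 1900 kN·m

T = A_s f_y = 6930 × 415 = 2875950 N = 2875.95 kN.
From C = T: a = T/(0.85 f'_c b) = 2875950/(0.85 × 45.1 × 505) = 148.56 mm.
M_n = T(d − a/2) = 2875.95 kN × (810 − 74.28) mm = 2115.89 kN·m.
φM_n = 0.90 × 2115.89 = 1904.30 kN·m.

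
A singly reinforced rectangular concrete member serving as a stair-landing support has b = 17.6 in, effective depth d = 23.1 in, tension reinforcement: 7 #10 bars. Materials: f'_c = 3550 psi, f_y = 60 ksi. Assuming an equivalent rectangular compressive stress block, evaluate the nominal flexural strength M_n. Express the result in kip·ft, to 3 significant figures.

A_s = 7 × 1.27 = 8.89 in².
T = A_s f_y = 8.89 × 60 = 533.4 kips.
a = T/(0.85 f'_c b) = 533.4/(0.85 × 3.55 × 17.6) = 10.044 in.
M_n = T(d − a/2) = 533.4 × (23.1 − 5.022) = 9642.8 kip·in = 9642.8/12 = 803.57 kip·ft.

M_n ≈ 804 kip·ft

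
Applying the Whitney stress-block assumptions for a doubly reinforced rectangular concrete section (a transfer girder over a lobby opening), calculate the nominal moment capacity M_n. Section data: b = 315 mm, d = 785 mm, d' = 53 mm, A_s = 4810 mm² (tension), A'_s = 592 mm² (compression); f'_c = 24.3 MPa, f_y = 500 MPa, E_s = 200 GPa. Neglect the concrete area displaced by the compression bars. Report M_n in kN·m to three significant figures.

M_n ≈ 1530 kN·m

Assume both tension and compression steel yield.
Net tension couple steel: A_s − A'_s = 4218 mm².
a = (A_s − A'_s) f_y / (0.85 f'_c b) = 2109000/(0.85 × 24.3 × 315) = 324.15 mm.
c = a/β₁ = 324.15/0.85 = 381.35 mm; ε'_s = 0.003(c − d')/c = 0.0026 ≥ f_y/E_s = 0.0025, so compression steel does yield.
M_n = (A_s − A'_s) f_y (d − a/2) + A'_s f_y (d − d') = [2109000 × (785 − 162.075) + 296000 × (785 − 53)] × 10⁻⁶ = 1313.75 + 216.67 = 1530.42 kN·m.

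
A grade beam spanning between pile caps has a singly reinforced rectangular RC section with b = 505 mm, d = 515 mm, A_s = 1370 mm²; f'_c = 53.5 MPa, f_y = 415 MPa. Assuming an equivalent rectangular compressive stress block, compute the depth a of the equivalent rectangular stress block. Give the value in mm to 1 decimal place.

T = A_s f_y = 1370 × 415 = 568550 N = 568.55 kN.
Setting C = 0.85 f'_c a b equal to T: a = 568550/(0.85 × 53.5 × 505) = 24.8 mm.

a ≈ 24.8 mm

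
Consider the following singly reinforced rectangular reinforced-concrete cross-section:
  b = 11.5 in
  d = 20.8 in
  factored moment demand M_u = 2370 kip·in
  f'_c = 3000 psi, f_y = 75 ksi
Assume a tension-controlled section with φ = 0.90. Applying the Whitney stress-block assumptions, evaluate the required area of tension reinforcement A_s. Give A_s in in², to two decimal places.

M_n = M_u/φ = 2370/0.90 = 2633.33 kip·in.
From M_n = 0.85 f'_c a b (d − a/2):
a = d − √(d² − 2M_n/(0.85 f'_c b)) = 20.8 − √(20.8² − 2 × 2633.33/(0.85 × 3 × 11.5)) = 4.893 in.
A_s = 0.85 f'_c a b / f_y = 0.85 × 3 × 4.893 × 11.5 / 75 = 1.913 in².

A_s ≈ 1.91 in²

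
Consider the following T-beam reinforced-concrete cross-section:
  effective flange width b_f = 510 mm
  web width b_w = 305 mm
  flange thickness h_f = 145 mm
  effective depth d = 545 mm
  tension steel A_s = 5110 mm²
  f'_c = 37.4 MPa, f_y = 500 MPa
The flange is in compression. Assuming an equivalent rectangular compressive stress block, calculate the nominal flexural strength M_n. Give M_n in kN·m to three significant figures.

M_n ≈ 1190 kN·m

Tension: T = A_s f_y = 5110 × 500 = 2555000 N.
Try a within the flange: a = T/(0.85 f'_c b_f) = 2555000/(0.85 × 37.4 × 510) = 157.59 mm.
a = 157.59 > h_f = 145 mm: the block extends into the web. Split into flange-overhang and web parts.
C_f = 0.85 f'_c (b_f − b_w) h_f = 0.85 × 37.4 × (510 − 305) × 145 = 944958 N.
Remaining web compression depth: a_w = (T − C_f)/(0.85 f'_c b_w) = (2555000 − 944958)/(0.85 × 37.4 × 305) = 166.05 mm.
M_n = C_f(d − h_f/2) + (T − C_f)(d − a_w/2) = 944958 × (545 − 72.5) + 1610042 × (545 − 83.025) = 446.49 + 743.80 = 1190.29 × 10⁶ N·mm.
M_n = 1190.29 kN·m.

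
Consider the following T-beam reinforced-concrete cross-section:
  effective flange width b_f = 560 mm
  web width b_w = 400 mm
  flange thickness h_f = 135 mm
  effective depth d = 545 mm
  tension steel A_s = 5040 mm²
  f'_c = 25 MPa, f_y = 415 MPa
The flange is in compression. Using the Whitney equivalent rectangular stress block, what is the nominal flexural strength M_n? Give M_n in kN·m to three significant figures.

M_n ≈ 952 kN·m

Tension: T = A_s f_y = 5040 × 415 = 2091600 N.
Try a within the flange: a = T/(0.85 f'_c b_f) = 2091600/(0.85 × 25 × 560) = 175.76 mm.
a = 175.76 > h_f = 135 mm: the block extends into the web. Split into flange-overhang and web parts.
C_f = 0.85 f'_c (b_f − b_w) h_f = 0.85 × 25 × (560 − 400) × 135 = 459000 N.
Remaining web compression depth: a_w = (T − C_f)/(0.85 f'_c b_w) = (2091600 − 459000)/(0.85 × 25 × 400) = 192.07 mm.
M_n = C_f(d − h_f/2) + (T − C_f)(d − a_w/2) = 459000 × (545 − 67.5) + 1632600 × (545 − 96.035) = 219.17 + 732.98 = 952.15 × 10⁶ N·mm.
M_n = 952.15 kN·m.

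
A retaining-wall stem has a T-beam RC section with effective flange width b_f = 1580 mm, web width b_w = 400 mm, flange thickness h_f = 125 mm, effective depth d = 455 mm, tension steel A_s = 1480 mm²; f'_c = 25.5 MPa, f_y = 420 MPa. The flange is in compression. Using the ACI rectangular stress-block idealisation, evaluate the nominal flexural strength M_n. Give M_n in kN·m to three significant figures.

M_n ≈ 277 kN·m

Tension: T = A_s f_y = 1480 × 420 = 621600 N.
Try a within the flange: a = T/(0.85 f'_c b_f) = 621600/(0.85 × 25.5 × 1580) = 18.15 mm.
Since a = 18.15 ≤ h_f = 125 mm, the stress block lies entirely in the flange; analyse as a rectangular beam of width b_f.
M_n = T(d − a/2) = 621600 × (455 − 9.075) = 277.19 × 10⁶ N·mm.
M_n = 277.19 kN·m.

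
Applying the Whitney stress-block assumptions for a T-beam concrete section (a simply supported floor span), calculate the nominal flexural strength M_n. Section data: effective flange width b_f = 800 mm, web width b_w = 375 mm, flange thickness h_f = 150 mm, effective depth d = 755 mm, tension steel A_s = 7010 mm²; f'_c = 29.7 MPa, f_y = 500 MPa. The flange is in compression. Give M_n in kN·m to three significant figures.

Tension: T = A_s f_y = 7010 × 500 = 3505000 N.
Try a within the flange: a = T/(0.85 f'_c b_f) = 3505000/(0.85 × 29.7 × 800) = 173.55 mm.
a = 173.55 > h_f = 150 mm: the block extends into the web. Split into flange-overhang and web parts.
C_f = 0.85 f'_c (b_f − b_w) h_f = 0.85 × 29.7 × (800 − 375) × 150 = 1609369 N.
Remaining web compression depth: a_w = (T − C_f)/(0.85 f'_c b_w) = (3505000 − 1609369)/(0.85 × 29.7 × 375) = 200.24 mm.
M_n = C_f(d − h_f/2) + (T − C_f)(d − a_w/2) = 1609369 × (755 − 75) + 1895631 × (755 − 100.12) = 1094.37 + 1241.41 = 2335.78 × 10⁶ N·mm.
M_n = 2335.78 kN·m.

M_n ≈ 2340 kN·m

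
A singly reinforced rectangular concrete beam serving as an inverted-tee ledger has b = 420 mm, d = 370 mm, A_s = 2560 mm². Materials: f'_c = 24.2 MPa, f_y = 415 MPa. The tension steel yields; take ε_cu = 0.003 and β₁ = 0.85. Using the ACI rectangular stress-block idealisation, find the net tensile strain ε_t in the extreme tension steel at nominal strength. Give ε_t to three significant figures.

ε_t ≈ 0.00467

a = A_s f_y/(0.85 f'_c b) = 122.97 mm.
β₁ = 0.85, so c = a/β₁ = 122.97/0.85 = 144.67 mm.
From the linear strain diagram with ε_cu = 0.003: ε_t = 0.003 (d − c)/c = 0.003 × (370 − 144.67)/144.67 = 0.00467.
ε_t is between 0.004 and 0.005 — transition zone.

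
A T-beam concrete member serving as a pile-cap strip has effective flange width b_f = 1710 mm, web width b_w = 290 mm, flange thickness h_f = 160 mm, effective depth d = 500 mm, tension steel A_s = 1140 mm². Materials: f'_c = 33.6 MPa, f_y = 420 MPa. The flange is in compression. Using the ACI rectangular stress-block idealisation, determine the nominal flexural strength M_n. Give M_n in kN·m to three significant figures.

M_n ≈ 237 kN·m

Tension: T = A_s f_y = 1140 × 420 = 478800 N.
Try a within the flange: a = T/(0.85 f'_c b_f) = 478800/(0.85 × 33.6 × 1710) = 9.80 mm.
Since a = 9.80 ≤ h_f = 160 mm, the stress block lies entirely in the flange; analyse as a rectangular beam of width b_f.
M_n = T(d − a/2) = 478800 × (500 − 4.9) = 237.05 × 10⁶ N·mm.
M_n = 237.05 kN·m.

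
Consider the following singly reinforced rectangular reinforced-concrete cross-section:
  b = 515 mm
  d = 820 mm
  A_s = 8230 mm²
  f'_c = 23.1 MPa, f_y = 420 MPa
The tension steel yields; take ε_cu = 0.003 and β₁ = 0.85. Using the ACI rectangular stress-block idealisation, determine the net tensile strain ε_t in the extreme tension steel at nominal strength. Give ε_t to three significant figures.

ε_t ≈ 0.00312

a = A_s f_y/(0.85 f'_c b) = 341.83 mm.
β₁ = 0.85, so c = a/β₁ = 341.83/0.85 = 402.15 mm.
From the linear strain diagram with ε_cu = 0.003: ε_t = 0.003 (d − c)/c = 0.003 × (820 − 402.15)/402.15 = 0.00312.
ε_t < 0.004 — the section is over-reinforced for flexure under ACI limits.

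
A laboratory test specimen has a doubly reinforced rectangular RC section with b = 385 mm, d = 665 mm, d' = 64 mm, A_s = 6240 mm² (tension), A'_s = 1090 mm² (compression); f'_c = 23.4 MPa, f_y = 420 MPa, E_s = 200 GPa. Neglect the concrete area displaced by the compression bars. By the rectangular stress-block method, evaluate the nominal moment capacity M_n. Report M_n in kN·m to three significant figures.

Assume both tension and compression steel yield.
Net tension couple steel: A_s − A'_s = 5150 mm².
a = (A_s − A'_s) f_y / (0.85 f'_c b) = 2163000/(0.85 × 23.4 × 385) = 282.46 mm.
c = a/β₁ = 282.46/0.85 = 332.31 mm; ε'_s = 0.003(c − d')/c = 0.0024 ≥ f_y/E_s = 0.0021, so compression steel does yield.
M_n = (A_s − A'_s) f_y (d − a/2) + A'_s f_y (d − d') = [2163000 × (665 − 141.23) + 457800 × (665 − 64)] × 10⁻⁶ = 1132.91 + 275.14 = 1408.05 kN·m.

M_n ≈ 1410 kN·m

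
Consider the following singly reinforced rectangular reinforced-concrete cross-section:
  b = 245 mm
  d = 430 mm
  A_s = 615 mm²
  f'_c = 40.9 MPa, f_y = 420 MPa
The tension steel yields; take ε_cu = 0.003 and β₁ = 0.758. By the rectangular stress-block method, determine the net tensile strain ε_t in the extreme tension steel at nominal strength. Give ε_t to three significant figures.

a = A_s f_y/(0.85 f'_c b) = 30.33 mm.
β₁ = 0.758, so c = a/β₁ = 30.33/0.758 = 40.01 mm.
From the linear strain diagram with ε_cu = 0.003: ε_t = 0.003 (d − c)/c = 0.003 × (430 − 40.01)/40.01 = 0.0292.
Since ε_t ≥ 0.005, the section is tension-controlled.

ε_t ≈ 0.0292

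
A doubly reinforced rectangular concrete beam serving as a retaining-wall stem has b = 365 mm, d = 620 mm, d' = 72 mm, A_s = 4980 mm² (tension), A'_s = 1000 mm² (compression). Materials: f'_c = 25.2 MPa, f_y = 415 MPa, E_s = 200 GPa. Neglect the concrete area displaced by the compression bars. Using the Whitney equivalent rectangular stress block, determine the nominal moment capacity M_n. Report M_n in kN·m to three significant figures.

M_n ≈ 1080 kN·m

Assume both tension and compression steel yield.
Net tension couple steel: A_s − A'_s = 3980 mm².
a = (A_s − A'_s) f_y / (0.85 f'_c b) = 1651700/(0.85 × 25.2 × 365) = 211.26 mm.
c = a/β₁ = 211.26/0.85 = 248.54 mm; ε'_s = 0.003(c − d')/c = 0.0021 ≥ f_y/E_s = 0.0021, so compression steel does yield.
M_n = (A_s − A'_s) f_y (d − a/2) + A'_s f_y (d − d') = [1651700 × (620 − 105.63) + 415000 × (620 − 72)] × 10⁻⁶ = 849.58 + 227.42 = 1077.00 kN·m.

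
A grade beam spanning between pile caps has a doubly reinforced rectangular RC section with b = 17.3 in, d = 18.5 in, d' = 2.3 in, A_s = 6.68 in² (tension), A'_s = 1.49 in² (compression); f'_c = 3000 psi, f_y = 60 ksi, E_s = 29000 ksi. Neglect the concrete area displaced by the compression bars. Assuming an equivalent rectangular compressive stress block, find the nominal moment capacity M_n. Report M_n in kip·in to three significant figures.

M_n ≈ 6110 kip·in

Assume both steels yield.
a = (A_s − A'_s) f_y/(0.85 f'_c b) = (6.68 − 1.49) × 60/(0.85 × 3 × 17.3) = 7.059 in.
c = a/β₁ = 7.059/0.85 = 8.305 in; ε'_s = 0.003(c − d')/c = 0.0022 ≥ ε_y = 0.0021, so the compression steel yields.
M_n = (A_s − A'_s) f_y (d − a/2) + A'_s f_y (d − d') = 311.4 × (18.5 − 3.5295) + 89.4 × (18.5 − 2.3) = 4661.8 + 1448.3 = 6110.1 kip·in.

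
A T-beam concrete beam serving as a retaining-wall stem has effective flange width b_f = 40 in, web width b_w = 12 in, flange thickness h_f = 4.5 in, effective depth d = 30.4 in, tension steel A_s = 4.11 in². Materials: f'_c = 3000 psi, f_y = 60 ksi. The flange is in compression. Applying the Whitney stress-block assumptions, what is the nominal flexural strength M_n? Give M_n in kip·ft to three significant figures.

Tension: T = A_s f_y = 4.11 × 60 = 246.6 kips.
Try a within the flange: a = T/(0.85 f'_c b_f) = 246.6/(0.85 × 3 × 40) = 2.418 in.
Since a = 2.418 ≤ h_f = 4.5 in, the stress block lies entirely in the flange; analyse as a rectangular beam of width b_f.
M_n = T(d − a/2) = 246.6 × (30.4 − 1.209) = 7198.5 kip·in.
M_n = 7198.5/12 = 599.88 kip·ft.

M_n ≈ 600 kip·ft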